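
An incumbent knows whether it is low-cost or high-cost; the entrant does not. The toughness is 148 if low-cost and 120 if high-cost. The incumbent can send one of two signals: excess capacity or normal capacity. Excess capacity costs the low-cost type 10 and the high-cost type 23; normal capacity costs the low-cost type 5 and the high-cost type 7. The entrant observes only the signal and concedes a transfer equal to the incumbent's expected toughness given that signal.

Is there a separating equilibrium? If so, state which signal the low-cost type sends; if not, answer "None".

Try low-cost → excess capacity, high-cost → normal capacity:
  Under separation the entrant infers type exactly: excess capacity → low-cost (pays 148), normal capacity → high-cost (pays 120).
  Low-cost: excess capacity gives 148 − 10 = 138; normal capacity gives 120 − 5 = 115. No deviation. ✓
  High-cost: normal capacity gives 120 − 7 = 113; excess capacity gives 148 − 23 = 125. Would deviate. ✗
Try low-cost → normal capacity, high-cost → excess capacity:
  Under separation the entrant infers type exactly: normal capacity → low-cost (pays 148), excess capacity → high-cost (pays 120).
  Low-cost: normal capacity gives 148 − 5 = 143; excess capacity gives 120 − 10 = 110. No deviation. ✓
  High-cost: excess capacity gives 120 − 23 = 97; normal capacity gives 148 − 7 = 141. Would deviate. ✗
Neither assignment is incentive-compatible.

None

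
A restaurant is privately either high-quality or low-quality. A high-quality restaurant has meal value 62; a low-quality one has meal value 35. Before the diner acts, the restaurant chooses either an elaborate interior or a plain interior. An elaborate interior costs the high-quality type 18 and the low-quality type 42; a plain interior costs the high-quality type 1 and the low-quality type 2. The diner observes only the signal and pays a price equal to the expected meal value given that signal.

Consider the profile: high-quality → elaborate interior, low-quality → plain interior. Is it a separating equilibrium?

Yes

Under separation the diner infers type exactly: elaborate interior → high-quality (pays 62), plain interior → low-quality (pays 35).
High-quality: elaborate interior gives 62 − 18 = 44; plain interior gives 35 − 1 = 34. No deviation. ✓
Low-quality: plain interior gives 35 − 2 = 33; elaborate interior gives 62 − 42 = 20. No deviation. ✓
Neither type gains from mimicking the other.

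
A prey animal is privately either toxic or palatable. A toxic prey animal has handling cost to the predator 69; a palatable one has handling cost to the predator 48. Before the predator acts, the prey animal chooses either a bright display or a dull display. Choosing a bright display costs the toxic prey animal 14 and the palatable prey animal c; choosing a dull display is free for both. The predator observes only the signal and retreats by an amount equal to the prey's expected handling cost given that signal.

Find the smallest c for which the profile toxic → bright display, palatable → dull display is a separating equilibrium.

21

Under separation: bright display → toxic (pays 69); dull display → palatable (pays 48).
Toxic: 69 − 14 = 55 ≥ 48 − 0 = 48. Holds regardless of c. ✓
Palatable: 48 − 0 ≥ 69 − c, so c ≥ 69 − 48 = 21.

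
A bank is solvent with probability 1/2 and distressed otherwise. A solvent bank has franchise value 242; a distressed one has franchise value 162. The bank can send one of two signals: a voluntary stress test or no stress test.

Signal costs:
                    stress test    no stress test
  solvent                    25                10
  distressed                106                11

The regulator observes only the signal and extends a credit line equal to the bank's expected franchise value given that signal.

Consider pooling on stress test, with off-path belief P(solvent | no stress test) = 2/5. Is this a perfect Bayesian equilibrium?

No

At the pooled signal (stress test) the regulator holds the prior 1/2 and pays 1/2·242 + 1/2·162 = 202. Off-path (no stress test) belief 2/5 gives 2/5·242 + 3/5·162 = 194.
Solvent: stress test gives 202 − 25 = 177; no stress test gives 194 − 10 = 184. Deviates. ✗
Distressed: stress test gives 202 − 106 = 96; no stress test gives 194 − 11 = 183. Deviates. ✗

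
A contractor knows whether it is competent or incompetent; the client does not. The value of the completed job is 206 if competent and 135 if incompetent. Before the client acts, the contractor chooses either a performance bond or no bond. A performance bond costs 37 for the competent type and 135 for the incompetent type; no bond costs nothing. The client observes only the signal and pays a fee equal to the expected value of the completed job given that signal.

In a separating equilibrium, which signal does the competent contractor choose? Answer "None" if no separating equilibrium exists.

Try competent → bond, incompetent → no bond:
  If types separate, bond earns payment 206 and no bond earns 135.
  Competent: bond gives 206 − 37 = 169; no bond gives 135 − 0 = 135. No deviation. ✓
  Incompetent: no bond gives 135 − 0 = 135; bond gives 206 − 135 = 71. No deviation. ✓
Both hold — the competent type sends bond.

bond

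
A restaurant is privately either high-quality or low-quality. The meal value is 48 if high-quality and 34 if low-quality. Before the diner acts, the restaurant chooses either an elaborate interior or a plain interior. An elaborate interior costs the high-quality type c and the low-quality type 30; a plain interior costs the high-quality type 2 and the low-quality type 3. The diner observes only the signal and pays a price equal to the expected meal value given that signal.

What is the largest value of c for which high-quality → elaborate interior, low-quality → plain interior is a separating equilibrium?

Under separation: elaborate interior → high-quality (pays 48); plain interior → low-quality (pays 34).
Low-quality: 34 − 3 = 31 ≥ 48 − 30 = 18. Holds regardless of c. ✓
High-quality: 48 − c ≥ 34 − 2, so c ≤ 48 − 32 = 16.

16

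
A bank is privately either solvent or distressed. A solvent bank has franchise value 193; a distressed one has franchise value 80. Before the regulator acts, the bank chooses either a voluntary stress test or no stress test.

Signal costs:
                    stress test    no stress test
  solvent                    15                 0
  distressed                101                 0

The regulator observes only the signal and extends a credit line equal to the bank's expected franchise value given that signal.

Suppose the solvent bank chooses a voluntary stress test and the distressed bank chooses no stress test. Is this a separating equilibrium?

Under separation the regulator infers type exactly: stress test → solvent (pays 193), no stress test → distressed (pays 80).
Solvent: stress test gives 193 − 15 = 178; no stress test gives 80 − 0 = 80. No deviation. ✓
Distressed: no stress test gives 80 − 0 = 80; stress test gives 193 − 101 = 92. Would deviate. ✗

No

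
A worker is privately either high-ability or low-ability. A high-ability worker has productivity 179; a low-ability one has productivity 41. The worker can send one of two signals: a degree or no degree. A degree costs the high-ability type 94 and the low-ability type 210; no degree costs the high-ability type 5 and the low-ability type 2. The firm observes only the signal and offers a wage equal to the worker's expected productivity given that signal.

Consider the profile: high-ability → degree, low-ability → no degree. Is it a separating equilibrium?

Yes

If types separate, degree earns payment 179 and no degree earns 41.
High-ability: degree gives 179 − 94 = 85; no degree gives 41 − 5 = 36. No deviation. ✓
Low-ability: no degree gives 41 − 2 = 39; degree gives 179 − 210 = -31. No deviation. ✓
Neither type gains from mimicking the other.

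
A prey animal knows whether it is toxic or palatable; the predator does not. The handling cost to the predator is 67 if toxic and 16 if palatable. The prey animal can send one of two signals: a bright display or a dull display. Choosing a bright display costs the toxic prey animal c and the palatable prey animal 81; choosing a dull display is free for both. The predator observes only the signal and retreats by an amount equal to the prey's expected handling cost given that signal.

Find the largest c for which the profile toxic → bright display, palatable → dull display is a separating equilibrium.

Under separation: bright display → toxic (pays 67); dull display → palatable (pays 16).
Palatable: 16 − 0 = 16 ≥ 67 − 81 = -14. Holds regardless of c. ✓
Toxic: 67 − c ≥ 16 − 0, so c ≤ 67 − 16 = 51.

51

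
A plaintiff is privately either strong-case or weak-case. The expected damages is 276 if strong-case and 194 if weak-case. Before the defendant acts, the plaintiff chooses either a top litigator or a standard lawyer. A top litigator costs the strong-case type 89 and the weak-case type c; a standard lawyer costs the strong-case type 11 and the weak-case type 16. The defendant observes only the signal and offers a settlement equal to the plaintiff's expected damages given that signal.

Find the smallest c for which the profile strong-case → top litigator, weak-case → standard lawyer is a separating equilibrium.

Under separation: top litigator → strong-case (pays 276); standard lawyer → weak-case (pays 194).
Strong-case: 276 − 89 = 187 ≥ 194 − 11 = 183. Holds regardless of c. ✓
Weak-case: 194 − 16 ≥ 276 − c, so c ≥ 276 − 178 = 98.

98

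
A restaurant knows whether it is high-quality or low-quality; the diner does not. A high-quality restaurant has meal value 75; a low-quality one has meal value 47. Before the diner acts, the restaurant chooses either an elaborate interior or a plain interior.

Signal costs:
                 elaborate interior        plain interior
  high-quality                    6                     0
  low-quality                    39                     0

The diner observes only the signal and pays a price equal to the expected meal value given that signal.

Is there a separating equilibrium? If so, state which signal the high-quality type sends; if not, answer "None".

Try high-quality → elaborate interior, low-quality → plain interior:
  If types separate, elaborate interior earns payment 75 and plain interior earns 47.
  High-quality: elaborate interior gives 75 − 6 = 69; plain interior gives 47 − 0 = 47. No deviation. ✓
  Low-quality: plain interior gives 47 − 0 = 47; elaborate interior gives 75 − 39 = 36. No deviation. ✓
Both hold — the high-quality type sends elaborate interior.

elaborate interior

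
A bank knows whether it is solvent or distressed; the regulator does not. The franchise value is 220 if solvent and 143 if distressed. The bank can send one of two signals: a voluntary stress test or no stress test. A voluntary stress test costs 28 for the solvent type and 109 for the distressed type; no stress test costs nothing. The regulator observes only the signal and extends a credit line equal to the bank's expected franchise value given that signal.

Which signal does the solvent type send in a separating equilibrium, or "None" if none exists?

stress test

Try solvent → stress test, distressed → no stress test:
  If types separate, stress test earns payment 220 and no stress test earns 143.
  Solvent: stress test gives 220 − 28 = 192; no stress test gives 143 − 0 = 143. No deviation. ✓
  Distressed: no stress test gives 143 − 0 = 143; stress test gives 220 − 109 = 111. No deviation. ✓
Both hold — the solvent type sends stress test.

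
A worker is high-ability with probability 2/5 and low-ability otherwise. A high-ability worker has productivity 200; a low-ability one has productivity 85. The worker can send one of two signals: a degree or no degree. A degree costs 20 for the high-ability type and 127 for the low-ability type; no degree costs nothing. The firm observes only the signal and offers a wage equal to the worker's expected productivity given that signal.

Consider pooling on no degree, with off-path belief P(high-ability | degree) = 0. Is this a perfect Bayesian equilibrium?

At the pooled signal (no degree) the firm holds the prior 2/5 and pays 2/5·200 + 3/5·85 = 131. Off-path (degree) belief 0 gives 0·200 + 1·85 = 85.
High-ability: no degree gives 131 − 0 = 131; degree gives 85 − 20 = 65. Stays. ✓
Low-ability: no degree gives 131 − 0 = 131; degree gives 85 − 127 = -42. Stays. ✓

Yes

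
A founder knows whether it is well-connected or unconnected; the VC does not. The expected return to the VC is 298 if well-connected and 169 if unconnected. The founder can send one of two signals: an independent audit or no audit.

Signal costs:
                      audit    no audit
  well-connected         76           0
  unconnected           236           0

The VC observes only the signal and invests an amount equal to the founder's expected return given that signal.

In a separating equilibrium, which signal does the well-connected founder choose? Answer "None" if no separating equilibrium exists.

audit

Try well-connected → audit, unconnected → no audit:
  Under separation the VC infers type exactly: audit → well-connected (pays 298), no audit → unconnected (pays 169).
  Well-connected: audit gives 298 − 76 = 222; no audit gives 169 − 0 = 169. No deviation. ✓
  Unconnected: no audit gives 169 − 0 = 169; audit gives 298 − 236 = 62. No deviation. ✓
Both hold — the well-connected type sends audit.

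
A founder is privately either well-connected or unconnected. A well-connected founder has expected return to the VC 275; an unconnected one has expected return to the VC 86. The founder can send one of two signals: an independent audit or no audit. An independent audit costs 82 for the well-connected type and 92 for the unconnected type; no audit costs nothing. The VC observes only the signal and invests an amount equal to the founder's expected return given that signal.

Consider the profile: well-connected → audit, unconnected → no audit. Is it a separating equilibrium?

If types separate, audit earns payment 275 and no audit earns 86.
Well-connected: audit gives 275 − 82 = 193; no audit gives 86 − 0 = 86. No deviation. ✓
Unconnected: no audit gives 86 − 0 = 86; audit gives 275 − 92 = 183. Would deviate. ✗

No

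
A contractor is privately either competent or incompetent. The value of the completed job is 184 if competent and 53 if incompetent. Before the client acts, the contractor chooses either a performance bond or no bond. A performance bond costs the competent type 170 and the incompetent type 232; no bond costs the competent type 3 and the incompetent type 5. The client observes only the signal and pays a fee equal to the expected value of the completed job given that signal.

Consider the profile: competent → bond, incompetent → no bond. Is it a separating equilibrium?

If types separate, bond earns payment 184 and no bond earns 53.
Competent: bond gives 184 − 170 = 14; no bond gives 53 − 3 = 50. Would deviate. ✗
Incompetent: no bond gives 53 − 5 = 48; bond gives 184 − 232 = -48. No deviation. ✓

No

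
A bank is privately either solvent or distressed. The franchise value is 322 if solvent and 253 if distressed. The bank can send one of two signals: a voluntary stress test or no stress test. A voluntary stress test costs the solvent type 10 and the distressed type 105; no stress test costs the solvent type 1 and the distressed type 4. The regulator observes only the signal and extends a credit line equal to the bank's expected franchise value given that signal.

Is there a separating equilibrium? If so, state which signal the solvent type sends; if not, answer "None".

Try solvent → stress test, distressed → no stress test:
  If types separate, stress test earns payment 322 and no stress test earns 253.
  Solvent: stress test gives 322 − 10 = 312; no stress test gives 253 − 1 = 252. No deviation. ✓
  Distressed: no stress test gives 253 − 4 = 249; stress test gives 322 − 105 = 217. No deviation. ✓
Both hold — the solvent type sends stress test.

stress test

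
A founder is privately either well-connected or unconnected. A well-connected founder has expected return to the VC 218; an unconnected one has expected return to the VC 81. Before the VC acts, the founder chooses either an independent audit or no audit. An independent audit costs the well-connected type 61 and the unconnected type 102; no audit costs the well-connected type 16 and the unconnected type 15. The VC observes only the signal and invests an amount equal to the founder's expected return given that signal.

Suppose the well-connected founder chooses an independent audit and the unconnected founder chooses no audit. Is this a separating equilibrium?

No

If types separate, audit earns payment 218 and no audit earns 81.
Well-connected: audit gives 218 − 61 = 157; no audit gives 81 − 16 = 65. No deviation. ✓
Unconnected: no audit gives 81 − 15 = 66; audit gives 218 − 102 = 116. Would deviate. ✗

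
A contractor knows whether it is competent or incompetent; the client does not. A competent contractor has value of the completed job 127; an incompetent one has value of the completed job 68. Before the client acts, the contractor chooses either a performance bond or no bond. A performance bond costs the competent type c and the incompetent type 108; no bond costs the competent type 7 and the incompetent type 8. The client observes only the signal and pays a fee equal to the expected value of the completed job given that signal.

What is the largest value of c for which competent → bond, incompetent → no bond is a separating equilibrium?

Under separation: bond → competent (pays 127); no bond → incompetent (pays 68).
Incompetent: 68 − 8 = 60 ≥ 127 − 108 = 19. Holds regardless of c. ✓
Competent: 127 − c ≥ 68 − 7, so c ≤ 127 − 61 = 66.

66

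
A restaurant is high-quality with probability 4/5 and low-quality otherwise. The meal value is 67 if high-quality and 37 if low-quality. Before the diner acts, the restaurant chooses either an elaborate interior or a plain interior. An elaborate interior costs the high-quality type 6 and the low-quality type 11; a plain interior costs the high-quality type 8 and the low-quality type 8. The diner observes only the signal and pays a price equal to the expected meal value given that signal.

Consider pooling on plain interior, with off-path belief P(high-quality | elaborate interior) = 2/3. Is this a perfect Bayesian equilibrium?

At the pooled signal (plain interior) the diner holds the prior 4/5 and pays 4/5·67 + 1/5·37 = 61. Off-path (elaborate interior) belief 2/3 gives 2/3·67 + 1/3·37 = 57.
High-quality: plain interior gives 61 − 8 = 53; elaborate interior gives 57 − 6 = 51. Stays. ✓
Low-quality: plain interior gives 61 − 8 = 53; elaborate interior gives 57 − 11 = 46. Stays. ✓

Yes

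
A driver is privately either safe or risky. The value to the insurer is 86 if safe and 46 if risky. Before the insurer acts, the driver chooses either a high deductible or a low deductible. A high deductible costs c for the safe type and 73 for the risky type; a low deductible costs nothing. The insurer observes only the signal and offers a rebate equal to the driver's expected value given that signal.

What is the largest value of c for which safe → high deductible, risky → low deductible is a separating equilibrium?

Under separation: high deductible → safe (pays 86); low deductible → risky (pays 46).
Risky: 46 − 0 = 46 ≥ 86 − 73 = 13. Holds regardless of c. ✓
Safe: 86 − c ≥ 46 − 0, so c ≤ 86 − 46 = 40.

40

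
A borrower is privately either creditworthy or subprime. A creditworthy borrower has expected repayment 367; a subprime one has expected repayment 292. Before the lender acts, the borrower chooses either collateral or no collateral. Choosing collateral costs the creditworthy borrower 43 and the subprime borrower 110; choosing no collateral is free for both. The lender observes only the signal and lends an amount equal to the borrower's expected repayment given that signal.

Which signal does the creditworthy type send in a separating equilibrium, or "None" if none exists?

collateral

Try creditworthy → collateral, subprime → no collateral:
  Under separation the lender infers type exactly: collateral → creditworthy (pays 367), no collateral → subprime (pays 292).
  Creditworthy: collateral gives 367 − 43 = 324; no collateral gives 292 − 0 = 292. No deviation. ✓
  Subprime: no collateral gives 292 − 0 = 292; collateral gives 367 − 110 = 257. No deviation. ✓
Both hold — the creditworthy type sends collateral.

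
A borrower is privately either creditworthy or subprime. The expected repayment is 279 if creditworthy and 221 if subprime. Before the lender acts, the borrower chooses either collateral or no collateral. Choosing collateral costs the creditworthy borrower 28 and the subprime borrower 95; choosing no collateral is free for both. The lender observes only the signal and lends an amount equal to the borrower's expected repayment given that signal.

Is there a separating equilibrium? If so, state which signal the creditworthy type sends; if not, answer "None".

collateral

Try creditworthy → collateral, subprime → no collateral:
  Under separation the lender infers type exactly: collateral → creditworthy (pays 279), no collateral → subprime (pays 221).
  Creditworthy: collateral gives 279 − 28 = 251; no collateral gives 221 − 0 = 221. No deviation. ✓
  Subprime: no collateral gives 221 − 0 = 221; collateral gives 279 − 95 = 184. No deviation. ✓
Both hold — the creditworthy type sends collateral.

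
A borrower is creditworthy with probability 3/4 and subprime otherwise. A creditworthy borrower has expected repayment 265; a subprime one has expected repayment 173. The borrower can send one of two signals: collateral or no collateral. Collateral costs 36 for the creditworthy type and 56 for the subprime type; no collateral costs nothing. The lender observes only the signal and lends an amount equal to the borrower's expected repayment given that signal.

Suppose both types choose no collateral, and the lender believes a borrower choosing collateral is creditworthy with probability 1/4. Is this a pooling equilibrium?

On the equilibrium path (no collateral) the lender holds the prior 3/4 and pays 3/4·265 + 1/4·173 = 242. Off-path (collateral) belief 1/4 gives 1/4·265 + 3/4·173 = 196.
Creditworthy: no collateral gives 242 − 0 = 242; collateral gives 196 − 36 = 160. Stays. ✓
Subprime: no collateral gives 242 − 0 = 242; collateral gives 196 − 56 = 140. Stays. ✓
Beliefs are Bayes-consistent on-path and both types best-respond.

Yes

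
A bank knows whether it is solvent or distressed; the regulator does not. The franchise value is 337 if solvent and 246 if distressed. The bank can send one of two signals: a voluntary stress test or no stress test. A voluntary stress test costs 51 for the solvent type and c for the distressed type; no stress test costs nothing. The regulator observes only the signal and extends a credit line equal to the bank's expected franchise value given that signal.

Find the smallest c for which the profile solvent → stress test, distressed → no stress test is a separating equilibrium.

91

Under separation: stress test → solvent (pays 337); no stress test → distressed (pays 246).
Solvent: 337 − 51 = 286 ≥ 246 − 0 = 246. Holds regardless of c. ✓
Distressed: 246 − 0 ≥ 337 − c, so c ≥ 337 − 246 = 91.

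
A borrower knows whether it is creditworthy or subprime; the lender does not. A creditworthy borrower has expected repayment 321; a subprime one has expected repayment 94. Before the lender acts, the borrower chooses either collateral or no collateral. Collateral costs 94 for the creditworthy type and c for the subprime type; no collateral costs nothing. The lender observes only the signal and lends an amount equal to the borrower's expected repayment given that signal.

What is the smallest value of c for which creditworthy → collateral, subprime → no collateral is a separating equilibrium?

Under separation: collateral → creditworthy (pays 321); no collateral → subprime (pays 94).
Creditworthy: 321 − 94 = 227 ≥ 94 − 0 = 94. Holds regardless of c. ✓
Subprime: 94 − 0 ≥ 321 − c, so c ≥ 321 − 94 = 227.

227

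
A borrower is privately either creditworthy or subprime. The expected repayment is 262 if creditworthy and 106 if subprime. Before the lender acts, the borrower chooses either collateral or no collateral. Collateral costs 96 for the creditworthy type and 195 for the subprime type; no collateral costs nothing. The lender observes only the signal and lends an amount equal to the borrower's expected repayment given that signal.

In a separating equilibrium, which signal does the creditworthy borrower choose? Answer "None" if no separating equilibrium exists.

collateral

Try creditworthy → collateral, subprime → no collateral:
  Under separation the lender infers type exactly: collateral → creditworthy (pays 262), no collateral → subprime (pays 106).
  Creditworthy: collateral gives 262 − 96 = 166; no collateral gives 106 − 0 = 106. No deviation. ✓
  Subprime: no collateral gives 106 − 0 = 106; collateral gives 262 − 195 = 67. No deviation. ✓
Both hold — the creditworthy type sends collateral.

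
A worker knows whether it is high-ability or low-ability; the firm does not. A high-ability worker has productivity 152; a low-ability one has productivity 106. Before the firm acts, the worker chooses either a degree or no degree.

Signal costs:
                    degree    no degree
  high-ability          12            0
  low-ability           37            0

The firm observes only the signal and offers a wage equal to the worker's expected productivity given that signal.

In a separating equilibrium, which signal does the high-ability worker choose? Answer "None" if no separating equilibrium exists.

Try high-ability → degree, low-ability → no degree:
  If types separate, degree earns payment 152 and no degree earns 106.
  High-ability: degree gives 152 − 12 = 140; no degree gives 106 − 0 = 106. No deviation. ✓
  Low-ability: no degree gives 106 − 0 = 106; degree gives 152 − 37 = 115. Would deviate. ✗
Try high-ability → no degree, low-ability → degree:
  If types separate, no degree earns payment 152 and degree earns 106.
  High-ability: no degree gives 152 − 0 = 152; degree gives 106 − 12 = 94. No deviation. ✓
  Low-ability: degree gives 106 − 37 = 69; no degree gives 152 − 0 = 152. Would deviate. ✗
Neither assignment is incentive-compatible.

None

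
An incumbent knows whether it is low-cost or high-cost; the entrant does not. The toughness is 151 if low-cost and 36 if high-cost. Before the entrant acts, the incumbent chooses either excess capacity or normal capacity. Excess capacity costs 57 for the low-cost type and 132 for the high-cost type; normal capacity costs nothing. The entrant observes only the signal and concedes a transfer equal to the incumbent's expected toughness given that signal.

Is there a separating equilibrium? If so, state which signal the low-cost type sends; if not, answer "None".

excess capacity

Try low-cost → excess capacity, high-cost → normal capacity:
  Under separation the entrant infers type exactly: excess capacity → low-cost (pays 151), normal capacity → high-cost (pays 36).
  Low-cost: excess capacity gives 151 − 57 = 94; normal capacity gives 36 − 0 = 36. No deviation. ✓
  High-cost: normal capacity gives 36 − 0 = 36; excess capacity gives 151 − 132 = 19. No deviation. ✓
Both hold — the low-cost type sends excess capacity.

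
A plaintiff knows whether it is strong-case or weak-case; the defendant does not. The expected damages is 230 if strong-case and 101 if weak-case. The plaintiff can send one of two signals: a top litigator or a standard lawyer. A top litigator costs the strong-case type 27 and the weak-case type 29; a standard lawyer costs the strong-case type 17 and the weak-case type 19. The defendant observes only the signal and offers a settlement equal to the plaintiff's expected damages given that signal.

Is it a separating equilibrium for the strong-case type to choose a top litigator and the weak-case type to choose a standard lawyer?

No

Under separation the defendant infers type exactly: top litigator → strong-case (pays 230), standard lawyer → weak-case (pays 101).
Strong-case: top litigator gives 230 − 27 = 203; standard lawyer gives 101 − 17 = 84. No deviation. ✓
Weak-case: standard lawyer gives 101 − 19 = 82; top litigator gives 230 − 29 = 201. Would deviate. ✗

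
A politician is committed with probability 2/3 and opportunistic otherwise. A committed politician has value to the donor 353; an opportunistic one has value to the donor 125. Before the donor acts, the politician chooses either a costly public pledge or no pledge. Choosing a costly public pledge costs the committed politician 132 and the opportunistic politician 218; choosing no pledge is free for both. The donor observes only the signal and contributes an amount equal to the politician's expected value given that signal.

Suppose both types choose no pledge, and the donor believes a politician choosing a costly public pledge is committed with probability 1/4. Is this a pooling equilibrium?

At the pooled signal (no pledge) the donor holds the prior 2/3 and pays 2/3·353 + 1/3·125 = 277. Off-path (pledge) belief 1/4 gives 1/4·353 + 3/4·125 = 182.
Committed: no pledge gives 277 − 0 = 277; pledge gives 182 − 132 = 50. Stays. ✓
Opportunistic: no pledge gives 277 − 0 = 277; pledge gives 182 − 218 = -36. Stays. ✓

Yes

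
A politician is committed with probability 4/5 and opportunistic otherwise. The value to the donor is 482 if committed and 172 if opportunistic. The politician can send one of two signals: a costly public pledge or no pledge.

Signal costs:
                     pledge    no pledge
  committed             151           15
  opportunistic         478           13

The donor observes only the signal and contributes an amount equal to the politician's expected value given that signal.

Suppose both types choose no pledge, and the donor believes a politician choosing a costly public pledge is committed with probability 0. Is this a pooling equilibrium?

On the equilibrium path (no pledge) the donor holds the prior 4/5 and pays 4/5·482 + 1/5·172 = 420. Off-path (pledge) belief 0 gives 0·482 + 1·172 = 172.
Committed: no pledge gives 420 − 15 = 405; pledge gives 172 − 151 = 21. Stays. ✓
Opportunistic: no pledge gives 420 − 13 = 407; pledge gives 172 − 478 = -306. Stays. ✓
Beliefs are Bayes-consistent on-path and both types best-respond.

Yes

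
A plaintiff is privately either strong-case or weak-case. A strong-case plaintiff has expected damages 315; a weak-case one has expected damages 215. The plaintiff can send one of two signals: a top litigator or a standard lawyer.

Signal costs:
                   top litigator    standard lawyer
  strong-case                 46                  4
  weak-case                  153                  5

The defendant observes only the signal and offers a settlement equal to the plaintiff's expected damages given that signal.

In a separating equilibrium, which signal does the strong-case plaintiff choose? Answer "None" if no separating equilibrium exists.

Try strong-case → top litigator, weak-case → standard lawyer:
  If types separate, top litigator earns payment 315 and standard lawyer earns 215.
  Strong-case: top litigator gives 315 − 46 = 269; standard lawyer gives 215 − 4 = 211. No deviation. ✓
  Weak-case: standard lawyer gives 215 − 5 = 210; top litigator gives 315 − 153 = 162. No deviation. ✓
Both hold — the strong-case type sends top litigator.

top litigator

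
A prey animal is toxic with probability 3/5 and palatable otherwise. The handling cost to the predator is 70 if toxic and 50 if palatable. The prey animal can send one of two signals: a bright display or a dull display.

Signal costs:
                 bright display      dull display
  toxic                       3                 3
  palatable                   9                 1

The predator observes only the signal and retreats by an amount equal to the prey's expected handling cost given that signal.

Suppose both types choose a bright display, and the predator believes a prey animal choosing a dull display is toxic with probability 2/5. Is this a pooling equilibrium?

No

On the equilibrium path (bright display) the predator holds the prior 3/5 and pays 3/5·70 + 2/5·50 = 62. Off-path (dull display) belief 2/5 gives 2/5·70 + 3/5·50 = 58.
Toxic: bright display gives 62 − 3 = 59; dull display gives 58 − 3 = 55. Stays. ✓
Palatable: bright display gives 62 − 9 = 53; dull display gives 58 − 1 = 57. Deviates. ✗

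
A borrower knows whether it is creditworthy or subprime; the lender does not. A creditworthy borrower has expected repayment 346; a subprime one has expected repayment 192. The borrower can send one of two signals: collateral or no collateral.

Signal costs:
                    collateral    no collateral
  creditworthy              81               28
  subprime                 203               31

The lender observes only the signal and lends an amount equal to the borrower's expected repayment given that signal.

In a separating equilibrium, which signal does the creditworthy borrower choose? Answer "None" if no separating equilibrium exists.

Try creditworthy → collateral, subprime → no collateral:
  Under separation the lender infers type exactly: collateral → creditworthy (pays 346), no collateral → subprime (pays 192).
  Creditworthy: collateral gives 346 − 81 = 265; no collateral gives 192 − 28 = 164. No deviation. ✓
  Subprime: no collateral gives 192 − 31 = 161; collateral gives 346 − 203 = 143. No deviation. ✓
Both hold — the creditworthy type sends collateral.

collateral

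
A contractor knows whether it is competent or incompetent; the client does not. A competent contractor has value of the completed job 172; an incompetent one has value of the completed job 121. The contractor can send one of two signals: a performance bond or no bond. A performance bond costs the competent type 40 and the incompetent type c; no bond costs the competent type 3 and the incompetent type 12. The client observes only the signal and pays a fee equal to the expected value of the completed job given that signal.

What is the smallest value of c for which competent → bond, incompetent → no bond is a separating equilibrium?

63

Under separation: bond → competent (pays 172); no bond → incompetent (pays 121).
Competent: 172 − 40 = 132 ≥ 121 − 3 = 118. Holds regardless of c. ✓
Incompetent: 121 − 12 ≥ 172 − c, so c ≥ 172 − 109 = 63.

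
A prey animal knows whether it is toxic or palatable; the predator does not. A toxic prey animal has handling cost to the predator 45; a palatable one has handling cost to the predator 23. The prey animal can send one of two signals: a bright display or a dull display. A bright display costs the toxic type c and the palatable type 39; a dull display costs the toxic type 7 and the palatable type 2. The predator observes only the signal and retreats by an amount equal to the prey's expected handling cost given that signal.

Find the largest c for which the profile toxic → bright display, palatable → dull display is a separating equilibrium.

29

Under separation: bright display → toxic (pays 45); dull display → palatable (pays 23).
Palatable: 23 − 2 = 21 ≥ 45 − 39 = 6. Holds regardless of c. ✓
Toxic: 45 − c ≥ 23 − 7, so c ≤ 45 − 16 = 29.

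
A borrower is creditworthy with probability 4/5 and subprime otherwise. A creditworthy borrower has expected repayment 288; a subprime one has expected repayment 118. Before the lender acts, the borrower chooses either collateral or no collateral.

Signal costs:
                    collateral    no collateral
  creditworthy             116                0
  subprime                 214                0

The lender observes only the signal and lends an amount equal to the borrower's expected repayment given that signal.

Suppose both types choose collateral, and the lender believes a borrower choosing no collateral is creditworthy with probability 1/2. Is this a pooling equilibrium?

At the pooled signal (collateral) the lender holds the prior 4/5 and pays 4/5·288 + 1/5·118 = 254. Off-path (no collateral) belief 1/2 gives 1/2·288 + 1/2·118 = 203.
Creditworthy: collateral gives 254 − 116 = 138; no collateral gives 203 − 0 = 203. Deviates. ✗
Subprime: collateral gives 254 − 214 = 40; no collateral gives 203 − 0 = 203. Deviates. ✗

No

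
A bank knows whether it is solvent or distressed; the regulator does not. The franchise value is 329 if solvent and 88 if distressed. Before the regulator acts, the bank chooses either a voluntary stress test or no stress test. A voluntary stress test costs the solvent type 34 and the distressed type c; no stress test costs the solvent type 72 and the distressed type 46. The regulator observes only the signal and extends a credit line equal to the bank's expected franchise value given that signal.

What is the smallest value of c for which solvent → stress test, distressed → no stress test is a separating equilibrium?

Under separation: stress test → solvent (pays 329); no stress test → distressed (pays 88).
Solvent: 329 − 34 = 295 ≥ 88 − 72 = 16. Holds regardless of c. ✓
Distressed: 88 − 46 ≥ 329 − c, so c ≥ 329 − 42 = 287.

287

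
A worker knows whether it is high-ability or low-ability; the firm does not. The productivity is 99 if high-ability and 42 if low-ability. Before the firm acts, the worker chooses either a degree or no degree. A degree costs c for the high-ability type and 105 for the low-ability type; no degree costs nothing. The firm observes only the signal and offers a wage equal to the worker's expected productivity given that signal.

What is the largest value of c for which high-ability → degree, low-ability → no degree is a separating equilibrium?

Under separation: degree → high-ability (pays 99); no degree → low-ability (pays 42).
Low-ability: 42 − 0 = 42 ≥ 99 − 105 = -6. Holds regardless of c. ✓
High-ability: 99 − c ≥ 42 − 0, so c ≤ 99 − 42 = 57.

57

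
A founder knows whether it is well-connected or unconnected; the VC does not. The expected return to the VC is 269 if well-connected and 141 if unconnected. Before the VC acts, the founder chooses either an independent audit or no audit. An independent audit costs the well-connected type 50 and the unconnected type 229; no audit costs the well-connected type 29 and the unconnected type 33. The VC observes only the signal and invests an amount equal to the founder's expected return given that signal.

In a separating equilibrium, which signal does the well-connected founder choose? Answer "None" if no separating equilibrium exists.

Try well-connected → audit, unconnected → no audit:
  If types separate, audit earns payment 269 and no audit earns 141.
  Well-connected: audit gives 269 − 50 = 219; no audit gives 141 − 29 = 112. No deviation. ✓
  Unconnected: no audit gives 141 − 33 = 108; audit gives 269 − 229 = 40. No deviation. ✓
Both hold — the well-connected type sends audit.

audit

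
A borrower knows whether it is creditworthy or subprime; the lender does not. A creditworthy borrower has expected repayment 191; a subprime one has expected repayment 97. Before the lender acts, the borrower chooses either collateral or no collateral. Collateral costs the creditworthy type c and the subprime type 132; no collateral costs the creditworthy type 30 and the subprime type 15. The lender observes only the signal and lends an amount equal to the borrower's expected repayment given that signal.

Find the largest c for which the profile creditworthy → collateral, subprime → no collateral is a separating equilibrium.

124

Under separation: collateral → creditworthy (pays 191); no collateral → subprime (pays 97).
Subprime: 97 − 15 = 82 ≥ 191 − 132 = 59. Holds regardless of c. ✓
Creditworthy: 191 − c ≥ 97 − 30, so c ≤ 191 − 67 = 124.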